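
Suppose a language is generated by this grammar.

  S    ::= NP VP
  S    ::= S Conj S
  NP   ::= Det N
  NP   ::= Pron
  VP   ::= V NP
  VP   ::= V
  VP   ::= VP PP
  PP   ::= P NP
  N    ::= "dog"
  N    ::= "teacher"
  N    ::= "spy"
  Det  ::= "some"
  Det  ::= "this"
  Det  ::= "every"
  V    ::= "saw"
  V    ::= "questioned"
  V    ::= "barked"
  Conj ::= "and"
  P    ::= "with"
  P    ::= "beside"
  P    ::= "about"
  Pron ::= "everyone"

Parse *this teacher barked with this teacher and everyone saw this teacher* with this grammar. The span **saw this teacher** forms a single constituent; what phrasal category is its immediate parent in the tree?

S

S
  S
    NP
      Det: this
      N: teacher
    VP
      VP
        V: barked
      PP
        P: with
        NP
          Det: this
          N: teacher
  Conj: and
  S
    NP
      Pron: everyone
    VP
      V: saw
      NP
        Det: this
        N: teacher
The span 'saw this teacher' is the VP node built by VP → V NP.
Its mother is the S built by S → NP VP.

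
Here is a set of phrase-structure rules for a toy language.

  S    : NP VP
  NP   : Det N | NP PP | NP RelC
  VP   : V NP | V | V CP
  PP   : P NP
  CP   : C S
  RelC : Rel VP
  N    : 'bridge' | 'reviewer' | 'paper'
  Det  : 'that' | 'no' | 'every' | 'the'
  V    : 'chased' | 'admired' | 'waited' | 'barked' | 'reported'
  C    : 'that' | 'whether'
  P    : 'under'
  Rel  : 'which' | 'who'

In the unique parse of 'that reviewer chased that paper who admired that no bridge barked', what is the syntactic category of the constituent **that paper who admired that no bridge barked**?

S
  NP
    Det: that
    N: reviewer
  VP
    V: chased
    NP
      NP
        Det: that
        N: paper
      RelC
        Rel: who
        VP
          V: admired
          CP
            C: that
            S
              NP
                Det: no
                N: bridge
              VP
                V: barked
The span 'that paper who admired that no bridge barked' is the NP node built by NP → NP RelC.

NP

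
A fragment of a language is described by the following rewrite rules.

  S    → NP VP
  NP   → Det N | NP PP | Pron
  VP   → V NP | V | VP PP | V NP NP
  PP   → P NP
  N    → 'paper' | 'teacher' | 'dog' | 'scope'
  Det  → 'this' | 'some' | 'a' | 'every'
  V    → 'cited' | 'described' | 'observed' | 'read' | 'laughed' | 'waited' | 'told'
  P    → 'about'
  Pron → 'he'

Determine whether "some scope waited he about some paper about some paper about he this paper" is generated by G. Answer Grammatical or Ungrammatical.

S
  NP
    Det: some
    N: scope
  VP
    V: waited
    NP
      NP
        Pron: he
      PP
        P: about
        NP
          NP
            Det: some
            N: paper
          PP
            P: about
            NP
              NP
                Det: some
                N: paper
              PP
                P: about
                NP
                  Pron: he
    NP
      Det: this
      N: paper
Every word is introduced by a lexical rule and the phrasal rules combine the resulting categories into a single S.

Grammatical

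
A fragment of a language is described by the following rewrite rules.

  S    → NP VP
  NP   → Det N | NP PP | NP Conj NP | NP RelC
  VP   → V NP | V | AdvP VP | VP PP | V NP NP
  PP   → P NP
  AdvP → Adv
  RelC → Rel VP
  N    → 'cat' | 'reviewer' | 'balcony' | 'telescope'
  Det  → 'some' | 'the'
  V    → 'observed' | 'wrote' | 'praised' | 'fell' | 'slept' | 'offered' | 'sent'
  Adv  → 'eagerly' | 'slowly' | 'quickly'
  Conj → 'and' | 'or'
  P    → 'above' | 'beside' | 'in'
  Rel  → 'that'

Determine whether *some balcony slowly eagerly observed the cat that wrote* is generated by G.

S
  NP
    Det: some
    N: balcony
  VP
    AdvP
      Adv: slowly
    VP
      AdvP
        Adv: eagerly
      VP
        V: observed
        NP
          NP
            Det: the
            N: cat
          RelC
            Rel: that
            VP
              V: wrote
Each bracket corresponds to one application of a listed rule, so the string is derivable from S.

Grammatical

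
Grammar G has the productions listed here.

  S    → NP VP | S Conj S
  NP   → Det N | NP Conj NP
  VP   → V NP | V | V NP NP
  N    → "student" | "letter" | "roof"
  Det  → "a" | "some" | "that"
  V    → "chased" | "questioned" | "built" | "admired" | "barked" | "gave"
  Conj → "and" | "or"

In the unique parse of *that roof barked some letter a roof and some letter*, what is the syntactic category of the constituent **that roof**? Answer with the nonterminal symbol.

NP

S
  NP
    Det: that
    N: roof
  VP
    V: barked
    NP
      Det: some
      N: letter
    NP
      NP
        Det: a
        N: roof
      Conj: and
      NP
        Det: some
        N: letter
The span 'that roof' is the NP node built by NP → Det N.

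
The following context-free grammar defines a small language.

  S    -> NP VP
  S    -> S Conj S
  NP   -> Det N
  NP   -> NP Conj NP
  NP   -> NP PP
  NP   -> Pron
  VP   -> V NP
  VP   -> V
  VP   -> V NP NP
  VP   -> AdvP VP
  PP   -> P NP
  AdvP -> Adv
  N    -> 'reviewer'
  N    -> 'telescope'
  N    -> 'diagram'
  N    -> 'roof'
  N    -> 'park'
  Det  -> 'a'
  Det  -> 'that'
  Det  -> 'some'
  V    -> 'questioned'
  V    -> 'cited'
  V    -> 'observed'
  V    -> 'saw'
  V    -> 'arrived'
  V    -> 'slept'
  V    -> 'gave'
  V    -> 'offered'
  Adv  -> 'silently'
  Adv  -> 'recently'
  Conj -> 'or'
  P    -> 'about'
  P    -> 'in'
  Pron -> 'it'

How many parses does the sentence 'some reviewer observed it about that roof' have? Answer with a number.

1

[S [NP [Det some] [N reviewer]] [VP [V observed] [NP [NP [Pron it]] [PP [P about] [NP [Det that] [N roof]]]]]]
No rule offers an alternative attachment or grouping for any span, so this is the only derivation.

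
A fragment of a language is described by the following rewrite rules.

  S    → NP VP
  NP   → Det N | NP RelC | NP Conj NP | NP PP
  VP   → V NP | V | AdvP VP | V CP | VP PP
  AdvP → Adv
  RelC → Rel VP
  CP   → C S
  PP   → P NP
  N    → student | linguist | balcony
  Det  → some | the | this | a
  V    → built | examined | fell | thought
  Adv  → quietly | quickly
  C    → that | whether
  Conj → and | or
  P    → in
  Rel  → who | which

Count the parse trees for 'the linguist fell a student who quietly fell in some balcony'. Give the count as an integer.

Two of the 4 distinct bracketings:
[S [NP [Det the] [N linguist]] [VP [V fell] [NP [NP [Det a] [N student]] [RelC [Rel who] [VP [AdvP [Adv quietly]] [VP [VP [V fell]] [PP [P in] [NP [Det some] [N balcony]]]]]]]]]
[S [NP [Det the] [N linguist]] [VP [V fell] [NP [NP [Det a] [N student]] [RelC [Rel who] [VP [VP [AdvP [Adv quietly]] [VP [V fell]]] [PP [P in] [NP [Det some] [N balcony]]]]]]]]
The trees differ in how a recursive rule is bracketed over the same span.

4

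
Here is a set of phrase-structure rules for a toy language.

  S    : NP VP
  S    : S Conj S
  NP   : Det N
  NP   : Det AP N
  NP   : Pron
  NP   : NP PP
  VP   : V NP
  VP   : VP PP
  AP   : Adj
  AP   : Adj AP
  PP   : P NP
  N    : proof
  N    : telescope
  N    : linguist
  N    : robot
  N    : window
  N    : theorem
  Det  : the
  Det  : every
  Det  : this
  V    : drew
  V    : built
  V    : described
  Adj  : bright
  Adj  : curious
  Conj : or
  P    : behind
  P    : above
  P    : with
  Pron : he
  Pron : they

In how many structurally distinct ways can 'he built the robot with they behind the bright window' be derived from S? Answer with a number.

5

Two of the 5 distinct bracketings:
[S [NP [Pron he]] [VP [V built] [NP [NP [Det the] [N robot]] [PP [P with] [NP [NP [Pron they]] [PP [P behind] [NP [Det the] [AP [Adj bright]] [N window]]]]]]]]
[S [NP [Pron he]] [VP [V built] [NP [NP [NP [Det the] [N robot]] [PP [P with] [NP [Pron they]]]] [PP [P behind] [NP [Det the] [AP [Adj bright]] [N window]]]]]]
The trees differ in how a recursive rule is bracketed over the same span.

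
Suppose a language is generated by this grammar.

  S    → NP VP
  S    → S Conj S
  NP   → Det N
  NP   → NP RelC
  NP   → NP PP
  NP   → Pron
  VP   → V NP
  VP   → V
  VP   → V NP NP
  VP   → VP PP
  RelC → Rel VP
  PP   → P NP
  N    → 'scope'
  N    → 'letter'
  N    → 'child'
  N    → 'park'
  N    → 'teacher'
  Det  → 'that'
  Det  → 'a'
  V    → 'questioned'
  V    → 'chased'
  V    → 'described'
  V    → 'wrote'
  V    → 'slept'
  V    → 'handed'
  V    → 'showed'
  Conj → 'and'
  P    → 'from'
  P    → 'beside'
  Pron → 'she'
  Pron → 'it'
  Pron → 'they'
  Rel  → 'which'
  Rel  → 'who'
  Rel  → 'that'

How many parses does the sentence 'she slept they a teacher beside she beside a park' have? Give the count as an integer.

5

Two of the 5 distinct bracketings:
[S [NP [Pron she]] [VP [V slept] [NP [Pron they]] [NP [NP [Det a] [N teacher]] [PP [P beside] [NP [NP [Pron she]] [PP [P beside] [NP [Det a] [N park]]]]]]]]
[S [NP [Pron she]] [VP [V slept] [NP [Pron they]] [NP [NP [NP [Det a] [N teacher]] [PP [P beside] [NP [Pron she]]]] [PP [P beside] [NP [Det a] [N park]]]]]]
The trees differ in how a recursive rule is bracketed over the same span.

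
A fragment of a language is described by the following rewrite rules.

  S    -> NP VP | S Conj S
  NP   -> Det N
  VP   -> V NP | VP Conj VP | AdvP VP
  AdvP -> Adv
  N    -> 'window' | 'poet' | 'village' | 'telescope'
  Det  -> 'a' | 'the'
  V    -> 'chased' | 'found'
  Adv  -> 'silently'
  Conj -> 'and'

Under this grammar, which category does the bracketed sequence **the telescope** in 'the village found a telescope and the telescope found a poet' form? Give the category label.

S
  S
    NP
      Det: the
      N: village
    VP
      V: found
      NP
        Det: a
        N: telescope
  Conj: and
  S
    NP
      Det: the
      N: telescope
    VP
      V: found
      NP
        Det: a
        N: poet
The span 'the telescope' is the NP node built by NP → Det N.

NP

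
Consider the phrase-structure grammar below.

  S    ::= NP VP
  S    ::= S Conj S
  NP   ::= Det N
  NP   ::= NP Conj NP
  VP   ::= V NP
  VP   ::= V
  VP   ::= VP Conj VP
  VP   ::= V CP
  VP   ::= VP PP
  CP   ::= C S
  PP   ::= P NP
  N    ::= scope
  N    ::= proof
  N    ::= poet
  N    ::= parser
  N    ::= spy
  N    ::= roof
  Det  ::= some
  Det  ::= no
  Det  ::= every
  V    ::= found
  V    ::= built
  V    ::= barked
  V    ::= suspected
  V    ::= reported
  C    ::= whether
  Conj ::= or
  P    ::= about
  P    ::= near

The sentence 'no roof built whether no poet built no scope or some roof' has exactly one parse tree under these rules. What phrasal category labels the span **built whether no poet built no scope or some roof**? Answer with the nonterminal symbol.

VP

[S [NP [Det no] [N roof]] [VP [V built] [CP [C whether] [S [NP [Det no] [N poet]] [VP [V built] [NP [NP [Det no] [N scope]] [Conj or] [NP [Det some] [N roof]]]]]]]]
The span 'built whether no poet built no scope or some roof' is the VP node built by VP → V CP.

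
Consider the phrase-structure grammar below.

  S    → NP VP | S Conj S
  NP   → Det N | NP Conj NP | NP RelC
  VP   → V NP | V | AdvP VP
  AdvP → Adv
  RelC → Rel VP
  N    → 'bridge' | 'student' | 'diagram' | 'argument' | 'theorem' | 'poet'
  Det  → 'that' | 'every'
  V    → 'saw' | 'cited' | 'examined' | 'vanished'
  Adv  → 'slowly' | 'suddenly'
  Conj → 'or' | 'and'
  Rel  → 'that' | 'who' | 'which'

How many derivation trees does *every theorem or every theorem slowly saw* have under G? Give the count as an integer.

1

[S [NP [NP [Det every] [N theorem]] [Conj or] [NP [Det every] [N theorem]]] [VP [AdvP [Adv slowly]] [VP [V saw]]]]
No rule offers an alternative attachment or grouping for any span, so this is the only derivation.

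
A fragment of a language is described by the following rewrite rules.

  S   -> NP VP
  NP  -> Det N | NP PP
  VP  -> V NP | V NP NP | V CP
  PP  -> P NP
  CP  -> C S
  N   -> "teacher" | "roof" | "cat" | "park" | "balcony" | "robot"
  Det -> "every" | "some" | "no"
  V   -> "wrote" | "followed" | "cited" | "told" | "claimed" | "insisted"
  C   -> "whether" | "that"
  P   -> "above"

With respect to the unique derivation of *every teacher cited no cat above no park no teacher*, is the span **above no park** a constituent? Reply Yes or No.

[S [NP [Det every] [N teacher]] [VP [V cited] [NP [NP [Det no] [N cat]] [PP [P above] [NP [Det no] [N park]]]] [NP [Det no] [N teacher]]]]
The words 'above no park' are exhaustively dominated by a single PP node (built by PP → P NP), so they form a constituent.

Yes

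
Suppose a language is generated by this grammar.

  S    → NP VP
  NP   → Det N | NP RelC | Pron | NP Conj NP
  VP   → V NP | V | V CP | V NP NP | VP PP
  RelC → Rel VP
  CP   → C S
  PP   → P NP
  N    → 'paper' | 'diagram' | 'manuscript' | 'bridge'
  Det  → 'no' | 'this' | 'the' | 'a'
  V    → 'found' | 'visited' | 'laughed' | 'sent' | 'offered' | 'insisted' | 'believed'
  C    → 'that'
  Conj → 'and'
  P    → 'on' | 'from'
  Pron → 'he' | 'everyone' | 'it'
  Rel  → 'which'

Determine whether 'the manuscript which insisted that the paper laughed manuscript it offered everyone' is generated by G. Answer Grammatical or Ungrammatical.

A V word can never sit immediately before an N word in any string this grammar generates, so the substring 'laughed manuscript' rules out a derivation.

Ungrammatical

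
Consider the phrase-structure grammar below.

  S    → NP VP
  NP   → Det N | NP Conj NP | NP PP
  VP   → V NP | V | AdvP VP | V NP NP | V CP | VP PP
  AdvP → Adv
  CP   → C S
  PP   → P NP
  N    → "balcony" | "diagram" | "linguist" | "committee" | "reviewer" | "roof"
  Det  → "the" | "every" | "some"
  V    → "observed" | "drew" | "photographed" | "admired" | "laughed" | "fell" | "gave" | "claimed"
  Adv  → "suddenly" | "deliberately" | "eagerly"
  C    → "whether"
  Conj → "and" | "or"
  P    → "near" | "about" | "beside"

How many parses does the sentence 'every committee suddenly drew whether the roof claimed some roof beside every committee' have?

4

Two of the 4 distinct bracketings:
[S [NP [Det every] [N committee]] [VP [AdvP [Adv suddenly]] [VP [V drew] [CP [C whether] [S [NP [Det the] [N roof]] [VP [V claimed] [NP [NP [Det some] [N roof]] [PP [P beside] [NP [Det every] [N committee]]]]]]]]]]
[S [NP [Det every] [N committee]] [VP [AdvP [Adv suddenly]] [VP [V drew] [CP [C whether] [S [NP [Det the] [N roof]] [VP [VP [V claimed] [NP [Det some] [N roof]]] [PP [P beside] [NP [Det every] [N committee]]]]]]]]]
The difference turns on whether NP → NP PP is used at the relevant span, versus an alternative expansion of NP.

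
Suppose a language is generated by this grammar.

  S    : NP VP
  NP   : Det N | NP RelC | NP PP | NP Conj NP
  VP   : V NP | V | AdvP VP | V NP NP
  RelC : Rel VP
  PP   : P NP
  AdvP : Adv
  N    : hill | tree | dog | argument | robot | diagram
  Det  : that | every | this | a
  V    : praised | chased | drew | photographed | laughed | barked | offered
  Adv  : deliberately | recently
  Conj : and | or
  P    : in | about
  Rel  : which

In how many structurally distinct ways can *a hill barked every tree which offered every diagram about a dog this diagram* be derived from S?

Two of the 3 distinct bracketings:
[S [NP [Det a] [N hill]] [VP [V barked] [NP [NP [Det every] [N tree]] [RelC [Rel which] [VP [V offered] [NP [NP [Det every] [N diagram]] [PP [P about] [NP [Det a] [N dog]]]] [NP [Det this] [N diagram]]]]]]]
[S [NP [Det a] [N hill]] [VP [V barked] [NP [NP [Det every] [N tree]] [RelC [Rel which] [VP [V offered] [NP [NP [Det every] [N diagram]] [PP [P about] [NP [Det a] [N dog]]]]]]] [NP [Det this] [N diagram]]]]
The trees differ in how a recursive rule is bracketed over the same span.

3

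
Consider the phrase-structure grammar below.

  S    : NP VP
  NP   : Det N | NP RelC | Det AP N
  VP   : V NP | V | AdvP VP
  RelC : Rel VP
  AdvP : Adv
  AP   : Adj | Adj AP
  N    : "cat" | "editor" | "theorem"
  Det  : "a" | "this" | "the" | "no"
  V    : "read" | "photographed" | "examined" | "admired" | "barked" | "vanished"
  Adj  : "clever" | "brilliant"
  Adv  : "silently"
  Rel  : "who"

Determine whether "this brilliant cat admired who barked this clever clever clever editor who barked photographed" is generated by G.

Ungrammatical

For S → NP VP, the only prefix that parses as NP is 'this brilliant cat', but the remainder 'admired who barked this clever clever clever editor who barked photographed' is not a VP under these rules.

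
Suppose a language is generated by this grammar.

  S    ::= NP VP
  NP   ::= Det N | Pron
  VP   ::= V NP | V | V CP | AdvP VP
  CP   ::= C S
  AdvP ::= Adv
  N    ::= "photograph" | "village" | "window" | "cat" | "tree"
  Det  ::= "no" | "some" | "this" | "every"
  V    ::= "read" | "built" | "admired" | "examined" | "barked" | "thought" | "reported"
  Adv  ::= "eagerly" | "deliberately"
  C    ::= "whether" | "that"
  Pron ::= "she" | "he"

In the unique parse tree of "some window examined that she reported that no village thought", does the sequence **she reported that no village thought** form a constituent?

Yes

[S [NP [Det some] [N window]] [VP [V examined] [CP [C that] [S [NP [Pron she]] [VP [V reported] [CP [C that] [S [NP [Det no] [N village]] [VP [V thought]]]]]]]]]
The words 'she reported that no village thought' are exhaustively dominated by a single S node (built by S → NP VP), so they form a constituent.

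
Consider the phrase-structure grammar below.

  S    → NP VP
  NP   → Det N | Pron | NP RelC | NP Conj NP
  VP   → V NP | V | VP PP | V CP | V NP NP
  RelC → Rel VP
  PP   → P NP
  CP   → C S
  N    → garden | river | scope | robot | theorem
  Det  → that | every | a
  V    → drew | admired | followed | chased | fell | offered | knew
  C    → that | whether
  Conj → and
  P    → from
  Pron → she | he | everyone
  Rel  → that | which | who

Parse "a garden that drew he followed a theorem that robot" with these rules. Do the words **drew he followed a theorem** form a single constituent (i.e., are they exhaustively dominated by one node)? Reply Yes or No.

No

[S [NP [NP [Det a] [N garden]] [RelC [Rel that] [VP [V drew] [NP [Pron he]]]]] [VP [V followed] [NP [Det a] [N theorem]] [NP [Det that] [N robot]]]]
The smallest constituent containing 'drew he followed a theorem' is the S spanning 'a garden that drew he followed a theorem that robot'; no single node in the tree dominates exactly the given words.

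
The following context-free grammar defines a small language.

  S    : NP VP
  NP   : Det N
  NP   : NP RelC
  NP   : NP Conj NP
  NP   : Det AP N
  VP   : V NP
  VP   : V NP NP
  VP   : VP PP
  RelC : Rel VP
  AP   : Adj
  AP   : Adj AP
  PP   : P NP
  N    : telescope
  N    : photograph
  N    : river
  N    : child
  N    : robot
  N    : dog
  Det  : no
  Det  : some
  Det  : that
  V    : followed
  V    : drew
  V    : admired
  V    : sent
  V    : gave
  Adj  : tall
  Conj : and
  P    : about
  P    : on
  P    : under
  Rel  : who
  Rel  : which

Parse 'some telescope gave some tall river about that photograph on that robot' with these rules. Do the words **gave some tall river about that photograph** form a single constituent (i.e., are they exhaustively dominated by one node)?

Yes

[S [NP [Det some] [N telescope]] [VP [VP [VP [V gave] [NP [Det some] [AP [Adj tall]] [N river]]] [PP [P about] [NP [Det that] [N photograph]]]] [PP [P on] [NP [Det that] [N robot]]]]]
The words 'gave some tall river about that photograph' are exhaustively dominated by a single VP node (built by VP → VP PP), so they form a constituent.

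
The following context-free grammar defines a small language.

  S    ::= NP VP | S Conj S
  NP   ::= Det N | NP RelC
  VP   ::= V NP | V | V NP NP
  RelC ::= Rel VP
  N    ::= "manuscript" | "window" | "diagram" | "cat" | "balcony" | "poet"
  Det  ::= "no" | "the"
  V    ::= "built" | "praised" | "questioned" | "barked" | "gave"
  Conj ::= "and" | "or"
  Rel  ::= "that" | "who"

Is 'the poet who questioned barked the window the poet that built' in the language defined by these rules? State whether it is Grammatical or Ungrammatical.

Grammatical

[S [NP [NP [Det the] [N poet]] [RelC [Rel who] [VP [V questioned]]]] [VP [V barked] [NP [Det the] [N window]] [NP [NP [Det the] [N poet]] [RelC [Rel that] [VP [V built]]]]]]
The bracketing above is licensed at every node by one of the given productions, with S at the root.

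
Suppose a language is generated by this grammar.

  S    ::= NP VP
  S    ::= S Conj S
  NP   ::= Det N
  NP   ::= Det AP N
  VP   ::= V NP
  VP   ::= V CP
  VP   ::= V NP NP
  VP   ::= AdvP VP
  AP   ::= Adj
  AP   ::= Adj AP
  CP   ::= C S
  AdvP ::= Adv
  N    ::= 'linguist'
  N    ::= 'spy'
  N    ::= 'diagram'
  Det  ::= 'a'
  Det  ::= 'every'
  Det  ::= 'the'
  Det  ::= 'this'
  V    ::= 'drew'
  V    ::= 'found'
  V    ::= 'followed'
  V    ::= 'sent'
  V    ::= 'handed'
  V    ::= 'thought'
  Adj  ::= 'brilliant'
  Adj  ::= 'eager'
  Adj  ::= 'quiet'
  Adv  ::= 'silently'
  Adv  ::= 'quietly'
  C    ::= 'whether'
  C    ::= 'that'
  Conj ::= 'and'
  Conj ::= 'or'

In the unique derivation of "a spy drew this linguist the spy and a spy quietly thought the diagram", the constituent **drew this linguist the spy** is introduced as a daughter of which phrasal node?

S

[S [S [NP [Det a] [N spy]] [VP [V drew] [NP [Det this] [N linguist]] [NP [Det the] [N spy]]]] [Conj and] [S [NP [Det a] [N spy]] [VP [AdvP [Adv quietly]] [VP [V thought] [NP [Det the] [N diagram]]]]]]
The span 'drew this linguist the spy' is the VP node built by VP → V NP NP.
Its mother is the S built by S → NP VP.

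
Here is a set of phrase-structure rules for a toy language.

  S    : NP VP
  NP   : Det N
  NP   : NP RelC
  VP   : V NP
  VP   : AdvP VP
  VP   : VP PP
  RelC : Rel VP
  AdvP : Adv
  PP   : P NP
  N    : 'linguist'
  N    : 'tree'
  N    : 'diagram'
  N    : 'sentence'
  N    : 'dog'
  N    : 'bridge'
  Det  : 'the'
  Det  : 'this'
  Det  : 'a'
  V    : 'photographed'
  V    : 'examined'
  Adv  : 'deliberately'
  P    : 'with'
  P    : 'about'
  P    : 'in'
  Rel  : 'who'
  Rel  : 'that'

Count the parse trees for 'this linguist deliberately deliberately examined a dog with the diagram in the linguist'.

Two of the 6 distinct bracketings:
[S [NP [Det this] [N linguist]] [VP [AdvP [Adv deliberately]] [VP [AdvP [Adv deliberately]] [VP [VP [VP [V examined] [NP [Det a] [N dog]]] [PP [P with] [NP [Det the] [N diagram]]]] [PP [P in] [NP [Det the] [N linguist]]]]]]]
[S [NP [Det this] [N linguist]] [VP [AdvP [Adv deliberately]] [VP [VP [AdvP [Adv deliberately]] [VP [VP [V examined] [NP [Det a] [N dog]]] [PP [P with] [NP [Det the] [N diagram]]]]] [PP [P in] [NP [Det the] [N linguist]]]]]]
The trees differ in how a recursive rule is bracketed over the same span.

6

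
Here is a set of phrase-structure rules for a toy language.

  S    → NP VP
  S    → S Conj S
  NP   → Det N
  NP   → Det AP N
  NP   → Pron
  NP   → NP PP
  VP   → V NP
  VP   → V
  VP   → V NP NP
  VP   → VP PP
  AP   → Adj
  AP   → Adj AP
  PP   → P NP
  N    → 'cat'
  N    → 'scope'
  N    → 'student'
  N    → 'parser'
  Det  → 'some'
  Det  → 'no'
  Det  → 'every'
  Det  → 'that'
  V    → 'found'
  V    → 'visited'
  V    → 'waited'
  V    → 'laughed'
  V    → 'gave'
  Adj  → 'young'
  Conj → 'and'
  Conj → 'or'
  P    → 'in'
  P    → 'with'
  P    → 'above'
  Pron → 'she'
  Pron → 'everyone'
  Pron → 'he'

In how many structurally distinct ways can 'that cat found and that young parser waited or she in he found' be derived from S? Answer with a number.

2

The two bracketings:
[S [S [NP [Det that] [N cat]] [VP [V found]]] [Conj and] [S [S [NP [Det that] [AP [Adj young]] [N parser]] [VP [V waited]]] [Conj or] [S [NP [NP [Pron she]] [PP [P in] [NP [Pron he]]]] [VP [V found]]]]]
[S [S [S [NP [Det that] [N cat]] [VP [V found]]] [Conj and] [S [NP [Det that] [AP [Adj young]] [N parser]] [VP [V waited]]]] [Conj or] [S [NP [NP [Pron she]] [PP [P in] [NP [Pron he]]]] [VP [V found]]]]
The trees differ in how a recursive rule is bracketed over the same span.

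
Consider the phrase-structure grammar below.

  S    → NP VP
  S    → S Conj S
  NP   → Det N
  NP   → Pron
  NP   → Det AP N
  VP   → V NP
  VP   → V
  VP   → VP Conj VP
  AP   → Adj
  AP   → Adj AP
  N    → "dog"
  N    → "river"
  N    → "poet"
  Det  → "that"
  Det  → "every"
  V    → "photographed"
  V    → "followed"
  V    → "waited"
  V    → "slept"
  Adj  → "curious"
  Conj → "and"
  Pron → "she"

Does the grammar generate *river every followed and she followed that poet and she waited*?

Ungrammatical

An N word can never sit immediately before a Det word in any string this grammar generates, so the substring 'river every' rules out a derivation.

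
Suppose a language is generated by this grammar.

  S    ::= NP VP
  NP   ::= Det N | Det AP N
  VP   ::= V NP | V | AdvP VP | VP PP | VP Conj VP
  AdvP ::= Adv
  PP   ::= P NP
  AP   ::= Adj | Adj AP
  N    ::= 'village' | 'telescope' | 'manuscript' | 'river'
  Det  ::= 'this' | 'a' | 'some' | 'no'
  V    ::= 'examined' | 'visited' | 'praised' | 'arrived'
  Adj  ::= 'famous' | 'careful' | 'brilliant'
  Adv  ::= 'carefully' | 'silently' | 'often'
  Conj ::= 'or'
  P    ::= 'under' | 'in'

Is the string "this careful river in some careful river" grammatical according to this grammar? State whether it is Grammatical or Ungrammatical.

For S → NP VP, the only prefix that parses as NP is 'this careful river', but the remainder 'in some careful river' is not a VP under these rules.

Ungrammatical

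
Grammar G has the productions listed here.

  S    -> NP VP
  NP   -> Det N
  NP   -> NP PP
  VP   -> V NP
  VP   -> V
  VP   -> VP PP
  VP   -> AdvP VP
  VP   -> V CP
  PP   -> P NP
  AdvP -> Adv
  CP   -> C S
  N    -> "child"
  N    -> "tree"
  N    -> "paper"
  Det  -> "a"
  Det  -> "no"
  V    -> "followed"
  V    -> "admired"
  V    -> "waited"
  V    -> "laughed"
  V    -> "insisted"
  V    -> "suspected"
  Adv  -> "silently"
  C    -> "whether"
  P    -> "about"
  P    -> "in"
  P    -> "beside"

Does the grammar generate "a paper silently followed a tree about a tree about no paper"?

Grammatical

[S [NP [Det a] [N paper]] [VP [VP [AdvP [Adv silently]] [VP [V followed] [NP [Det a] [N tree]]]] [PP [P about] [NP [NP [Det a] [N tree]] [PP [P about] [NP [Det no] [N paper]]]]]]]
Every word is introduced by a lexical rule and the phrasal rules combine the resulting categories into a single S.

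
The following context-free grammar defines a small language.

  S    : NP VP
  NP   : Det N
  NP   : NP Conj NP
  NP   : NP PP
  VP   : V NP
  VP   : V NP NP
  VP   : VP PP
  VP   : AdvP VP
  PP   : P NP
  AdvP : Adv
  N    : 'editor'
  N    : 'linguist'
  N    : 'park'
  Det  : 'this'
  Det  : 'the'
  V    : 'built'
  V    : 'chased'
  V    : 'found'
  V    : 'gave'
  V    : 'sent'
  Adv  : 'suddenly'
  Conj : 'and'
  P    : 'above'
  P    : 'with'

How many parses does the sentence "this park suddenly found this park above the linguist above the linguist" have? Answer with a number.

Two of the 9 distinct bracketings:
[S [NP [Det this] [N park]] [VP [VP [AdvP [Adv suddenly]] [VP [V found] [NP [Det this] [N park]]]] [PP [P above] [NP [NP [Det the] [N linguist]] [PP [P above] [NP [Det the] [N linguist]]]]]]]
[S [NP [Det this] [N park]] [VP [VP [VP [AdvP [Adv suddenly]] [VP [V found] [NP [Det this] [N park]]]] [PP [P above] [NP [Det the] [N linguist]]]] [PP [P above] [NP [Det the] [N linguist]]]]]
The difference turns on whether NP → NP PP is used at the relevant span, versus an alternative expansion of NP.

9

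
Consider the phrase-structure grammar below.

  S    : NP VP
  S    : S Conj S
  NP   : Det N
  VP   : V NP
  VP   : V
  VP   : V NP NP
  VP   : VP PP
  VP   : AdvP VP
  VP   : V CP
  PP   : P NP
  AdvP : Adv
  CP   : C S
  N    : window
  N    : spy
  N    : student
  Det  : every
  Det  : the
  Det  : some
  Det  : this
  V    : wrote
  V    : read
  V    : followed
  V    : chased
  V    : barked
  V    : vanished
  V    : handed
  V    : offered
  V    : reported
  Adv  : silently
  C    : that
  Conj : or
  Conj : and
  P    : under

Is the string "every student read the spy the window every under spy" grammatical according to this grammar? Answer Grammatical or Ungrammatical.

Ungrammatical

A Det word can never sit immediately before a P word in any string this grammar generates, so the substring 'every under' rules out a derivation.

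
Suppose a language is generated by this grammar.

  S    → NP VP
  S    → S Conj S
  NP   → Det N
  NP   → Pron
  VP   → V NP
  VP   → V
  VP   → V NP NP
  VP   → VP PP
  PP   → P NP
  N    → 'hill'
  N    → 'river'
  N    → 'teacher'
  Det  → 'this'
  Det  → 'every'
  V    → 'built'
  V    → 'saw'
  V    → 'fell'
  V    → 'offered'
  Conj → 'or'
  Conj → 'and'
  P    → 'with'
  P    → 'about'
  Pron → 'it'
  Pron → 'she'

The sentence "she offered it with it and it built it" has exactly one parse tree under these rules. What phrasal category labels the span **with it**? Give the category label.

PP

[S [S [NP [Pron she]] [VP [VP [V offered] [NP [Pron it]]] [PP [P with] [NP [Pron it]]]]] [Conj and] [S [NP [Pron it]] [VP [V built] [NP [Pron it]]]]]
The span 'with it' is the PP node built by PP → P NP.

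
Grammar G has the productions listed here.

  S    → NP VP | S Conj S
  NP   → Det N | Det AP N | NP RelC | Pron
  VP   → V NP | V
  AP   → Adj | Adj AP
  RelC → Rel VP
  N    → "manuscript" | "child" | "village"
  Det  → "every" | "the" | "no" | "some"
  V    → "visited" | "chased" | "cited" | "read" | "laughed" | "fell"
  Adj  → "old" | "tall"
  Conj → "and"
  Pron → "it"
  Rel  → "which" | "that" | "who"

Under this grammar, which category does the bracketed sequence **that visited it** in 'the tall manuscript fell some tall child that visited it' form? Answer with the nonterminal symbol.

S
  NP
    Det: the
    AP
      Adj: tall
    N: manuscript
  VP
    V: fell
    NP
      NP
        Det: some
        AP
          Adj: tall
        N: child
      RelC
        Rel: that
        VP
          V: visited
          NP
            Pron: it
The span 'that visited it' is the RelC node built by RelC → Rel VP.

RelC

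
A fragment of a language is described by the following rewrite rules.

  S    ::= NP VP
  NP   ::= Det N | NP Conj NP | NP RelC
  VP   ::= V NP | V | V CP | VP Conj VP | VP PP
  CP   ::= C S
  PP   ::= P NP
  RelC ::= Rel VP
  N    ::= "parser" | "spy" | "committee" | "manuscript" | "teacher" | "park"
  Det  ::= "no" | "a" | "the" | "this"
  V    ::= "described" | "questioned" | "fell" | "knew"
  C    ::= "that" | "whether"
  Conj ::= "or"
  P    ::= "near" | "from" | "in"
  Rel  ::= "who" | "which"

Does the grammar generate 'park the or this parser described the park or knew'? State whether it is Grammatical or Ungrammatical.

Ungrammatical

An N word can never sit immediately before a Det word in any string this grammar generates, so the substring 'park the' rules out a derivation.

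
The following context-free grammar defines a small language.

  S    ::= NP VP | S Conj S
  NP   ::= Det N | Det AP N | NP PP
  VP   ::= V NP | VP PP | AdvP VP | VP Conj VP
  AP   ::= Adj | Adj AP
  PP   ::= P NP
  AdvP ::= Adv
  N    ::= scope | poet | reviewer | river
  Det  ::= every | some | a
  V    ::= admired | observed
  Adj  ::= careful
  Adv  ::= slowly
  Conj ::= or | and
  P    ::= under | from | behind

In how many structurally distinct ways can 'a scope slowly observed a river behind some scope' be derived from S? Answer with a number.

3

Two of the 3 distinct bracketings:
[S [NP [Det a] [N scope]] [VP [VP [AdvP [Adv slowly]] [VP [V observed] [NP [Det a] [N river]]]] [PP [P behind] [NP [Det some] [N scope]]]]]
[S [NP [Det a] [N scope]] [VP [AdvP [Adv slowly]] [VP [V observed] [NP [NP [Det a] [N river]] [PP [P behind] [NP [Det some] [N scope]]]]]]]
The difference turns on whether NP → NP PP is used at the relevant span, versus an alternative expansion of NP.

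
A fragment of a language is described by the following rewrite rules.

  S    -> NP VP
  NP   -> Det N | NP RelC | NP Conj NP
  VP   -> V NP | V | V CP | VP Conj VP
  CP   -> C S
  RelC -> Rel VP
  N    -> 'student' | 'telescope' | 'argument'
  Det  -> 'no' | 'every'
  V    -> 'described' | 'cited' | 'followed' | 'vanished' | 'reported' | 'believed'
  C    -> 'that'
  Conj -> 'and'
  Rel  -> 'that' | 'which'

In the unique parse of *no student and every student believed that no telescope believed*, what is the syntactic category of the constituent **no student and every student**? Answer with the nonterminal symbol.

NP

S
  NP
    NP
      Det: no
      N: student
    Conj: and
    NP
      Det: every
      N: student
  VP
    V: believed
    CP
      C: that
      S
        NP
          Det: no
          N: telescope
        VP
          V: believed
The span 'no student and every student' is the NP node built by NP → NP Conj NP.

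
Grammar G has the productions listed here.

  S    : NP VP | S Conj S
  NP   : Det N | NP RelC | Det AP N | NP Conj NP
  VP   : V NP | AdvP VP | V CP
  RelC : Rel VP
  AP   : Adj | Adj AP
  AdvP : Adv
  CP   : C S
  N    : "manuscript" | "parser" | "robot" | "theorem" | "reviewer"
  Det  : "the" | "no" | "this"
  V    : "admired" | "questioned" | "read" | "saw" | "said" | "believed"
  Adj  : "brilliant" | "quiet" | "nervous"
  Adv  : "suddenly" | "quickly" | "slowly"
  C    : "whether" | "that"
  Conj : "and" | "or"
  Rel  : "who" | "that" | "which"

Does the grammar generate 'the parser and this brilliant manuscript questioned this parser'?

Grammatical

[S [NP [NP [Det the] [N parser]] [Conj and] [NP [Det this] [AP [Adj brilliant]] [N manuscript]]] [VP [V questioned] [NP [Det this] [N parser]]]]
Each bracket corresponds to one application of a listed rule, so the string is derivable from S.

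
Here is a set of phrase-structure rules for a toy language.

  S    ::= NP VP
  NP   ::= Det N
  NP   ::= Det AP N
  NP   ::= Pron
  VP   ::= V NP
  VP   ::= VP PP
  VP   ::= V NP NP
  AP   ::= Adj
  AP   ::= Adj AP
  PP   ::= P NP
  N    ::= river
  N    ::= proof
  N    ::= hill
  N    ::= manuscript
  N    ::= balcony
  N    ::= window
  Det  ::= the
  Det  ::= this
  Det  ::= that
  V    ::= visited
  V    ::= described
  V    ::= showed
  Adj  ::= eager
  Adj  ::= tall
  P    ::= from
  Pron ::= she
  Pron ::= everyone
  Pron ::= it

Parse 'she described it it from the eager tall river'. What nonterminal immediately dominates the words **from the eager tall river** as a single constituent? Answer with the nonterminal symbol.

PP

[S [NP [Pron she]] [VP [VP [V described] [NP [Pron it]] [NP [Pron it]]] [PP [P from] [NP [Det the] [AP [Adj eager] [AP [Adj tall]]] [N river]]]]]
The span 'from the eager tall river' is the PP node built by PP → P NP.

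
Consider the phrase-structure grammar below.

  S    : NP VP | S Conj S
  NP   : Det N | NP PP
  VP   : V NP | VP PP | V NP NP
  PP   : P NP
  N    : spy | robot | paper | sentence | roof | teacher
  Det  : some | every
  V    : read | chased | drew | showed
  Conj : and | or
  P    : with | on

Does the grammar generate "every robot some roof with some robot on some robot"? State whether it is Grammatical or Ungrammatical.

Ungrammatical

For S → NP VP, the only prefix that parses as NP is 'every robot', but the remainder 'some roof with some robot on some robot' is not a VP under these rules. The alternative S rule S → S Conj S likewise has no satisfying split.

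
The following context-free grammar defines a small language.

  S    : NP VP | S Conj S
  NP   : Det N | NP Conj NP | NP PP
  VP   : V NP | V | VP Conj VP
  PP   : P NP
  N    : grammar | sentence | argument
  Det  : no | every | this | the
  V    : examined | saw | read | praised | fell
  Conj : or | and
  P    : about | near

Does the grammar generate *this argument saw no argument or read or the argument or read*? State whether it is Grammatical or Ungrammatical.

Ungrammatical

For S → NP VP, the only prefix that parses as NP is 'this argument', but the remainder 'saw no argument or read or the argument or read' is not a VP under these rules. The alternative S rule S → S Conj S likewise has no satisfying split.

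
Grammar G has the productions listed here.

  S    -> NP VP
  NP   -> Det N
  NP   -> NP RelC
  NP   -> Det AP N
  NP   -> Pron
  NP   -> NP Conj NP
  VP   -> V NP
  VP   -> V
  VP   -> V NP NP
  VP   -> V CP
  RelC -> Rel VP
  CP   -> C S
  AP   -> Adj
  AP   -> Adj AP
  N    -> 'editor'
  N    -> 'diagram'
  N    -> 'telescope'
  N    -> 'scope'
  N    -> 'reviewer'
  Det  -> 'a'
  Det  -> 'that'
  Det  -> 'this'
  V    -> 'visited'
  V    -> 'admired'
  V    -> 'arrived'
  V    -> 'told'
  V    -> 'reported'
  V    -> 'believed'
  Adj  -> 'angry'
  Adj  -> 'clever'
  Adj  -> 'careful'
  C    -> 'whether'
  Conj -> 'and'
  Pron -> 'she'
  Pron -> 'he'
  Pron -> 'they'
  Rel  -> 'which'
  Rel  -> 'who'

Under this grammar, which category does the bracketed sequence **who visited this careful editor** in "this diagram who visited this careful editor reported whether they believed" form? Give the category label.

S
  NP
    NP
      Det: this
      N: diagram
    RelC
      Rel: who
      VP
        V: visited
        NP
          Det: this
          AP
            Adj: careful
          N: editor
  VP
    V: reported
    CP
      C: whether
      S
        NP
          Pron: they
        VP
          V: believed
The span 'who visited this careful editor' is the RelC node built by RelC → Rel VP.

RelC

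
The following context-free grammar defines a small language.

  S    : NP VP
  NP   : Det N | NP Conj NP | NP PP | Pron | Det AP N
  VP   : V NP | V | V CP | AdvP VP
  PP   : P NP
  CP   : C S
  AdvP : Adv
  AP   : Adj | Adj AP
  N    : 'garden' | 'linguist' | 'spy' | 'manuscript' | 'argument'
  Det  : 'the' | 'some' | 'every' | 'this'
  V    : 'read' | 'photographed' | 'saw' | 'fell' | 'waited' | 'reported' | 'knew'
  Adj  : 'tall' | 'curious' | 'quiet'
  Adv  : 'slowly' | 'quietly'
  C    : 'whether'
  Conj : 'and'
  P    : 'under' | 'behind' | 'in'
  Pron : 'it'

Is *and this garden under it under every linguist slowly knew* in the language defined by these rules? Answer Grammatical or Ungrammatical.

For S → NP VP, no prefix of the string parses as an NP.

Ungrammatical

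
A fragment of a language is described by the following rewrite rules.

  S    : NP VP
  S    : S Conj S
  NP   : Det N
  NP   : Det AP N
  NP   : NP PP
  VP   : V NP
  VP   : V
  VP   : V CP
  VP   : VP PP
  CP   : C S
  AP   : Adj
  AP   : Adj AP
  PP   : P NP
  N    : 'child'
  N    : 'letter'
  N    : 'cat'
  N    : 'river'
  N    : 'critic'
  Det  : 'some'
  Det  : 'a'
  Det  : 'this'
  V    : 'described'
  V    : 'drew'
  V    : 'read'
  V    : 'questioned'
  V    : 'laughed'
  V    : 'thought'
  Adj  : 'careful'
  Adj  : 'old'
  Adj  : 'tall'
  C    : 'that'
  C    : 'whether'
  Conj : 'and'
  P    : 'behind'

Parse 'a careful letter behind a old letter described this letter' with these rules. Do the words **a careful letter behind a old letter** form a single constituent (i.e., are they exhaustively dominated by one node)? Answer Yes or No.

[S [NP [NP [Det a] [AP [Adj careful]] [N letter]] [PP [P behind] [NP [Det a] [AP [Adj old]] [N letter]]]] [VP [V described] [NP [Det this] [N letter]]]]
The words 'a careful letter behind a old letter' are exhaustively dominated by a single NP node (built by NP → NP PP), so they form a constituent.

Yes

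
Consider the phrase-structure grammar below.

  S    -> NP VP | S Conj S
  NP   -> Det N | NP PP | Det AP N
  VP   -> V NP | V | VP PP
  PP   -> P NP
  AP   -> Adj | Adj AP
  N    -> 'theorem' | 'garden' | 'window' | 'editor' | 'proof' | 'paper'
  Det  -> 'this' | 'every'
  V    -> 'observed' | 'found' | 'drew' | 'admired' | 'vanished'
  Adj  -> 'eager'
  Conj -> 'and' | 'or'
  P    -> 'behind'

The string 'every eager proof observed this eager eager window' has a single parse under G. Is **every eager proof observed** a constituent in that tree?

No

[S [NP [Det every] [AP [Adj eager]] [N proof]] [VP [V observed] [NP [Det this] [AP [Adj eager] [AP [Adj eager]]] [N window]]]]
The smallest constituent containing 'every eager proof observed' is the S spanning 'every eager proof observed this eager eager window'; no single node in the tree dominates exactly the given words.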